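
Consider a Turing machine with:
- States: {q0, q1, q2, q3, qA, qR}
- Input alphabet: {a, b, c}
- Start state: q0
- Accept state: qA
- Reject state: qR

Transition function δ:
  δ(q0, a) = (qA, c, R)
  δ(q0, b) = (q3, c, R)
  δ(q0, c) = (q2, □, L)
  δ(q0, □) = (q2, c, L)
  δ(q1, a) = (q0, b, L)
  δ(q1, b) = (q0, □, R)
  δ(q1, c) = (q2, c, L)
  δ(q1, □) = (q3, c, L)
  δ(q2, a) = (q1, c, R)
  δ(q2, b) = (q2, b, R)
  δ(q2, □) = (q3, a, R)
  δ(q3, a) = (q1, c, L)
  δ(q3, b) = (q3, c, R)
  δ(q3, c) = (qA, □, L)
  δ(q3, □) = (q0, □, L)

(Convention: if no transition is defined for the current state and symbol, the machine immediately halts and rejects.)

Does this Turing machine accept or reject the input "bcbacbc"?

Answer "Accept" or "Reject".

Execution trace:
Initial: [q0]bcbacbc
Step 1: δ(q0, b) = (q3, c, R) → c[q3]cbacbc
Step 2: δ(q3, c) = (qA, □, L) → [qA]c□bacbc

The machine reaches the accept state qA and halts.

Answer: Accept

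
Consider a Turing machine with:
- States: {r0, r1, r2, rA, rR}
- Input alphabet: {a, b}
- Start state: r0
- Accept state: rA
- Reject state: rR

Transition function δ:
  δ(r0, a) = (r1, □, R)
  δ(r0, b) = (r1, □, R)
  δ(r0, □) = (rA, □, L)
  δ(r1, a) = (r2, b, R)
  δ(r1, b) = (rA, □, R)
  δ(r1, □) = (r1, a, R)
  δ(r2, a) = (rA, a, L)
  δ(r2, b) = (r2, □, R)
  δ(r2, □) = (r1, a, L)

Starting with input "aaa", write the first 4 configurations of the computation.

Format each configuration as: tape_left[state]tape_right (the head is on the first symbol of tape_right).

Transitions applied:
Step 1: δ(r0, a) = (r1, □, R)
Step 2: δ(r1, a) = (r2, b, R)
Step 3: δ(r2, a) = (rA, a, L)

The first 4 configurations are:
[r0]aaa ⊢ □[r1]aa ⊢ □b[r2]a ⊢ □[rA]ba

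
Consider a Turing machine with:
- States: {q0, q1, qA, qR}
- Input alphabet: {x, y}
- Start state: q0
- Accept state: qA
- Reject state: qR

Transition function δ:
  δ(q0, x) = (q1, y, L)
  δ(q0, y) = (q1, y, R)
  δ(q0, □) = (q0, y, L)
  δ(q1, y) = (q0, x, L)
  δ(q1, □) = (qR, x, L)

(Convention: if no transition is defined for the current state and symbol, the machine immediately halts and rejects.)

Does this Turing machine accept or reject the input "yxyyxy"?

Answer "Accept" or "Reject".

Execution trace:
Initial: [q0]yxyyxy
Step 1: δ(q0, y) = (q1, y, R) → y[q1]xyyxy

No transition is defined for δ(q1, x). By convention the machine halts and rejects.

Answer: Reject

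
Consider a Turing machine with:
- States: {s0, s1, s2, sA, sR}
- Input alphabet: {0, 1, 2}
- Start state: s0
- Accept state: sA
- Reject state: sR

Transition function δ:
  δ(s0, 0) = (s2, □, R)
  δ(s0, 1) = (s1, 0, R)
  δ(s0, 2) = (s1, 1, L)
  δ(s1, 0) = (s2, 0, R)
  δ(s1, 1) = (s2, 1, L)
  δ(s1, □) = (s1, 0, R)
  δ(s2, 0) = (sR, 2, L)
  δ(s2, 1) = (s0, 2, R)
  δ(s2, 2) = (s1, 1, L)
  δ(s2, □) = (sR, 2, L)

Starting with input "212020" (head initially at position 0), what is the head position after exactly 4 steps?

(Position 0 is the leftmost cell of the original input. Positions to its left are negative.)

Execution trace (head position shown):
Step 0: [s0]212020  (head at position 0)
Step 1: move left → [s1]□112020  (head at position -1)
Step 2: move right → 0[s1]112020  (head at position 0)
Step 3: move left → [s2]0112020  (head at position -1)
Step 4: move left → [sR]□2112020  (head at position -2)

After 4 steps, the head is at position -2.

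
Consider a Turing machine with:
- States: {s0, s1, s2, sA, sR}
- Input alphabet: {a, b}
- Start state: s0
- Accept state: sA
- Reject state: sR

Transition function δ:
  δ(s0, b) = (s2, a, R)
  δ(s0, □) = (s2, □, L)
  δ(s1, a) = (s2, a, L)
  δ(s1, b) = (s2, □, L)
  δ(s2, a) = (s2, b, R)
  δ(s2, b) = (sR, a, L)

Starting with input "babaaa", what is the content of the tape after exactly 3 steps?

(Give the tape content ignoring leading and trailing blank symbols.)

Execution trace:
Initial: [s0]babaaa
Step 1: δ(s0, b) = (s2, a, R) → a[s2]abaaa
Step 2: δ(s2, a) = (s2, b, R) → ab[s2]baaa
Step 3: δ(s2, b) = (sR, a, L) → a[sR]baaaa

The machine reaches the reject state sR and halts.

After 3 steps, the tape (ignoring leading/trailing blanks) is: abaaaa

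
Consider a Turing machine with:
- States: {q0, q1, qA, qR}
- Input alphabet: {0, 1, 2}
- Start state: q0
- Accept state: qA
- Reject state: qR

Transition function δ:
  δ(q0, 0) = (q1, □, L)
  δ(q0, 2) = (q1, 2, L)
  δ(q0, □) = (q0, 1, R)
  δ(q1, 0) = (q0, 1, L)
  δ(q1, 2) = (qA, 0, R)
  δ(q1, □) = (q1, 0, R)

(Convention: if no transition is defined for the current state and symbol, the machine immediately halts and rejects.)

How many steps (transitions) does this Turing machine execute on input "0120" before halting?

Execution trace:
Initial: [q0]0120
Step 1: δ(q0, 0) = (q1, □, L) → [q1]□□120
Step 2: δ(q1, □) = (q1, 0, R) → 0[q1]□120
Step 3: δ(q1, □) = (q1, 0, R) → 00[q1]120

No transition is defined for δ(q1, 1). By convention the machine halts and rejects.

The machine executed 3 steps before halting.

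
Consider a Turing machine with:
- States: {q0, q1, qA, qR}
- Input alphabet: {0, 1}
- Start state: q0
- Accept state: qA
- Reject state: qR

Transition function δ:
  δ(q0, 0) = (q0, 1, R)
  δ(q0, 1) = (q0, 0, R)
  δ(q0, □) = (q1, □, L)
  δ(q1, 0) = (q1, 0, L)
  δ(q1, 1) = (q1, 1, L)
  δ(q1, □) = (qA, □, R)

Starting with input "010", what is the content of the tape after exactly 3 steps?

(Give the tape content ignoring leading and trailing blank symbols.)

Execution trace:
Initial: [q0]010
Step 1: δ(q0, 0) = (q0, 1, R) → 1[q0]10
Step 2: δ(q0, 1) = (q0, 0, R) → 10[q0]0
Step 3: δ(q0, 0) = (q0, 1, R) → 101[q0]□

After 3 steps, the tape (ignoring leading/trailing blanks) is: 101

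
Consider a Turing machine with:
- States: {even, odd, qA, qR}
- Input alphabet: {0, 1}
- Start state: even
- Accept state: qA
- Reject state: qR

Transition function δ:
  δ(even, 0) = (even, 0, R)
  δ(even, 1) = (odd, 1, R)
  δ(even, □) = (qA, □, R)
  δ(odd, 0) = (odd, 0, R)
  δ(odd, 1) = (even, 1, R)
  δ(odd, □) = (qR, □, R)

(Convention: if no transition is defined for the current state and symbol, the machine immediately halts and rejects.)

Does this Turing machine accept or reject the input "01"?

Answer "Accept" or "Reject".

Execution trace:
Initial: [even]01
Step 1: δ(even, 0) = (even, 0, R) → 0[even]1
Step 2: δ(even, 1) = (odd, 1, R) → 01[odd]□
Step 3: δ(odd, □) = (qR, □, R) → 01□[qR]□

The machine reaches the reject state qR and halts.

Answer: Reject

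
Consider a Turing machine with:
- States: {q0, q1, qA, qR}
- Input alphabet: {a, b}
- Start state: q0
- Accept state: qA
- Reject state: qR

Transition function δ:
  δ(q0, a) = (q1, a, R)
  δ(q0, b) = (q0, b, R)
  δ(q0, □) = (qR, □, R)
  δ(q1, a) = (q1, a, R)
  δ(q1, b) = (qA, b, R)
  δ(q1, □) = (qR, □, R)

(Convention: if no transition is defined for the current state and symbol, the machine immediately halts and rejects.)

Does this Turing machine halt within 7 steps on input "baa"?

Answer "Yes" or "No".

Execution trace:
Initial: [q0]baa
Step 1: δ(q0, b) = (q0, b, R) → b[q0]aa
Step 2: δ(q0, a) = (q1, a, R) → ba[q1]a
Step 3: δ(q1, a) = (q1, a, R) → baa[q1]□
Step 4: δ(q1, □) = (qR, □, R) → baa□[qR]□

The machine reaches the reject state qR and halts.
The machine halted after 4 steps (within the 7-step bound).

Answer: Yes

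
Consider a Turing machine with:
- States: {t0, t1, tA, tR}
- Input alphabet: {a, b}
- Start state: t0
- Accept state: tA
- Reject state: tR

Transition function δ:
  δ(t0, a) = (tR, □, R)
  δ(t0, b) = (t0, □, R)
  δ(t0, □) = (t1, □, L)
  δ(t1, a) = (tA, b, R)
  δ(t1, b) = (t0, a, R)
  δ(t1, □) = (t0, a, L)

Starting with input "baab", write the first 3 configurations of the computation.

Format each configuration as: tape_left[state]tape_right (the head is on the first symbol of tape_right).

Transitions applied:
Step 1: δ(t0, b) = (t0, □, R)
Step 2: δ(t0, a) = (tR, □, R)

The first 3 configurations are:
[t0]baab ⊢ □[t0]aab ⊢ □□[tR]ab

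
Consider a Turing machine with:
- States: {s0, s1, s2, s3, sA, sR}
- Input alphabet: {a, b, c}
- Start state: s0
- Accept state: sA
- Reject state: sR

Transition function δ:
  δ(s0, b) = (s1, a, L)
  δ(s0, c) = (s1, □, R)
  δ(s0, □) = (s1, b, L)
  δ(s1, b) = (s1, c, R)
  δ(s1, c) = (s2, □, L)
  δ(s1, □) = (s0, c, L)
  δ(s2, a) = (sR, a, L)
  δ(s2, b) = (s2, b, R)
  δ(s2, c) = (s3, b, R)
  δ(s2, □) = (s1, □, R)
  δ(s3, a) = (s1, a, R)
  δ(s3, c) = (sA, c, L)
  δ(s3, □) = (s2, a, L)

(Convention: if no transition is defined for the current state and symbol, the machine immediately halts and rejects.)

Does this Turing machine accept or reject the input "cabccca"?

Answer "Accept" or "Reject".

Execution trace:
Initial: [s0]cabccca
Step 1: δ(s0, c) = (s1, □, R) → □[s1]abccca

No transition is defined for δ(s1, a). By convention the machine halts and rejects.

Answer: Reject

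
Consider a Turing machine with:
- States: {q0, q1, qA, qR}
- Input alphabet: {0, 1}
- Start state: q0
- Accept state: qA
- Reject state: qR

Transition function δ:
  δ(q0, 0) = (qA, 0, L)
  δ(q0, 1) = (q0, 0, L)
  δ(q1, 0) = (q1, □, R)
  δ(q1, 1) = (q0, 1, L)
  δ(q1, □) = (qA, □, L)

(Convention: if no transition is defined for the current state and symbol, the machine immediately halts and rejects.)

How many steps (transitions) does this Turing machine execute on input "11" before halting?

Execution trace:
Initial: [q0]11
Step 1: δ(q0, 1) = (q0, 0, L) → [q0]□01

No transition is defined for δ(q0, □). By convention the machine halts and rejects.

The machine executed 1 step before halting.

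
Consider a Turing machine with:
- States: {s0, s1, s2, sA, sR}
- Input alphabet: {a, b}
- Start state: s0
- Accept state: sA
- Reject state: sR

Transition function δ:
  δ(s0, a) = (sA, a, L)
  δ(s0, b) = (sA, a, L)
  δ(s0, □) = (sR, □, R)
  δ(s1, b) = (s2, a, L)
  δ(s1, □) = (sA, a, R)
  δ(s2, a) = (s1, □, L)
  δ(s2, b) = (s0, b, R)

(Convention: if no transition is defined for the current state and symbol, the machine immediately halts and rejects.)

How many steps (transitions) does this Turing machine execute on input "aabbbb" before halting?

Execution trace:
Initial: [s0]aabbbb
Step 1: δ(s0, a) = (sA, a, L) → [sA]□aabbbb

The machine reaches the accept state sA and halts.

The machine executed 1 step before halting.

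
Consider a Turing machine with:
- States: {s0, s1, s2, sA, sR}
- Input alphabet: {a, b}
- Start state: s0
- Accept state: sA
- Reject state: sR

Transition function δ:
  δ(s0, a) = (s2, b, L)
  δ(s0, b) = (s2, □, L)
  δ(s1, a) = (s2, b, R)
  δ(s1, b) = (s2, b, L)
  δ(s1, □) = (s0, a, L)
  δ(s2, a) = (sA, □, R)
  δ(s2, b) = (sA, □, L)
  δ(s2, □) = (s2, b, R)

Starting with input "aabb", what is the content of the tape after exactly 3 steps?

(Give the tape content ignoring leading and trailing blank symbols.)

Execution trace:
Initial: [s0]aabb
Step 1: δ(s0, a) = (s2, b, L) → [s2]□babb
Step 2: δ(s2, □) = (s2, b, R) → b[s2]babb
Step 3: δ(s2, b) = (sA, □, L) → [sA]b□abb

The machine reaches the accept state sA and halts.

After 3 steps, the tape (ignoring leading/trailing blanks) is: b□abb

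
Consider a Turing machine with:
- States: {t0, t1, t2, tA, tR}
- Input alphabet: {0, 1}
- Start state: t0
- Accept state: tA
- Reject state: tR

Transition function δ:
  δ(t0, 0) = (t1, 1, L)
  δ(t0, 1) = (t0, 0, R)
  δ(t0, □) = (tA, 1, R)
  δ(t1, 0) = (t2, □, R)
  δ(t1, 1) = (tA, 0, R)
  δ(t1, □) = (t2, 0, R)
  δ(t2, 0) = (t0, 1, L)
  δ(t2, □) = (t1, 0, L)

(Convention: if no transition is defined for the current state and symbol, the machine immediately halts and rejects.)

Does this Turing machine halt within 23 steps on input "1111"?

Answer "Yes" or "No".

Execution trace:
Initial: [t0]1111
Step 1: δ(t0, 1) = (t0, 0, R) → 0[t0]111
Step 2: δ(t0, 1) = (t0, 0, R) → 00[t0]11
Step 3: δ(t0, 1) = (t0, 0, R) → 000[t0]1
Step 4: δ(t0, 1) = (t0, 0, R) → 0000[t0]□
Step 5: δ(t0, □) = (tA, 1, R) → 00001[tA]□

The machine reaches the accept state tA and halts.
The machine halted after 5 steps (within the 23-step bound).

Answer: Yes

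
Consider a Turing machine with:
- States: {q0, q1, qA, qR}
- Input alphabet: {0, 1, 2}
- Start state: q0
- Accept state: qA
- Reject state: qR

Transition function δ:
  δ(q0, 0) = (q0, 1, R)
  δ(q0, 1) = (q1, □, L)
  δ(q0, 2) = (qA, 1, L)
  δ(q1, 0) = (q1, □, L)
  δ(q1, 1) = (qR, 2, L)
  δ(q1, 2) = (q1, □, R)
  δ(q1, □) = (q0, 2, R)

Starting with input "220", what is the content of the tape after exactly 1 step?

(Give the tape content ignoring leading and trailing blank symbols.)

Execution trace:
Initial: [q0]220
Step 1: δ(q0, 2) = (qA, 1, L) → [qA]□120

The machine reaches the accept state qA and halts.

After 1 step, the tape (ignoring leading/trailing blanks) is: 120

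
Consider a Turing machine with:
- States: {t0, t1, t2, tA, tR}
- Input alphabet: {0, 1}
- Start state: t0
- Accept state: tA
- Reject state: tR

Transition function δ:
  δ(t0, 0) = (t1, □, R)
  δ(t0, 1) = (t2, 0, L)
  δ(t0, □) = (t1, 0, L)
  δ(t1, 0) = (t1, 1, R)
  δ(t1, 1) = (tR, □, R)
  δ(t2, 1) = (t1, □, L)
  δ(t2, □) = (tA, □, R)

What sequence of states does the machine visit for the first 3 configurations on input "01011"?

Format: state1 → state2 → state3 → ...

Execution trace:
Initial: [t0]01011
Step 1: δ(t0, 0) = (t1, □, R) → □[t1]1011
Step 2: δ(t1, 1) = (tR, □, R) → □□[tR]011

The machine reaches the reject state tR and halts.

State sequence: t0 → t1 → tR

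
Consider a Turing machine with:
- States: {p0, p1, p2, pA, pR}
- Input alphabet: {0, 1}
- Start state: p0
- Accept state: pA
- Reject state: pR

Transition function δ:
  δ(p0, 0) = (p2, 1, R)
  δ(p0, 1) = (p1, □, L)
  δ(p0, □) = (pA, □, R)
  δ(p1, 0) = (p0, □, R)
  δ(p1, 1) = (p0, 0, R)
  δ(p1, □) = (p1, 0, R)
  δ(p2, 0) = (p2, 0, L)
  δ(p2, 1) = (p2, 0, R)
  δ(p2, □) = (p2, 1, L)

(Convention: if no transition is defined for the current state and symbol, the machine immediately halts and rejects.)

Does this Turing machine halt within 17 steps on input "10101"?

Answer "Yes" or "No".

Execution trace:
Initial: [p0]10101
Step 1: δ(p0, 1) = (p1, □, L) → [p1]□□0101
Step 2: δ(p1, □) = (p1, 0, R) → 0[p1]□0101
Step 3: δ(p1, □) = (p1, 0, R) → 00[p1]0101
Step 4: δ(p1, 0) = (p0, □, R) → 00□[p0]101
Step 5: δ(p0, 1) = (p1, □, L) → 00[p1]□□01
Step 6: δ(p1, □) = (p1, 0, R) → 000[p1]□01
Step 7: δ(p1, □) = (p1, 0, R) → 0000[p1]01
Step 8: δ(p1, 0) = (p0, □, R) → 0000□[p0]1
Step 9: δ(p0, 1) = (p1, □, L) → 0000[p1]□□
Step 10: δ(p1, □) = (p1, 0, R) → 00000[p1]□
Step 11: δ(p1, □) = (p1, 0, R) → 000000[p1]□
Step 12: δ(p1, □) = (p1, 0, R) → 0000000[p1]□
Step 13: δ(p1, □) = (p1, 0, R) → 00000000[p1]□
Step 14: δ(p1, □) = (p1, 0, R) → 000000000[p1]□
Step 15: δ(p1, □) = (p1, 0, R) → 0000000000[p1]□
Step 16: δ(p1, □) = (p1, 0, R) → 00000000000[p1]□
Step 17: δ(p1, □) = (p1, 0, R) → 000000000000[p1]□

The machine has not reached a halting state after 17 steps.
The machine did not halt within the 17-step bound.

Answer: No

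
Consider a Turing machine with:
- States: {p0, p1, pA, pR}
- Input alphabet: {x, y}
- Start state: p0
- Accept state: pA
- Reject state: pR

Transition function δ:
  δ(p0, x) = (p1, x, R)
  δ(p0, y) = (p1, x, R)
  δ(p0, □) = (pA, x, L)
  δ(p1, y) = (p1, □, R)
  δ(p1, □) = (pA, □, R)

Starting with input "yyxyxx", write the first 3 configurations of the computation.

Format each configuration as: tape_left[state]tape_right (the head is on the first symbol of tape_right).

Transitions applied:
Step 1: δ(p0, y) = (p1, x, R)
Step 2: δ(p1, y) = (p1, □, R)

The first 3 configurations are:
[p0]yyxyxx ⊢ x[p1]yxyxx ⊢ x□[p1]xyxx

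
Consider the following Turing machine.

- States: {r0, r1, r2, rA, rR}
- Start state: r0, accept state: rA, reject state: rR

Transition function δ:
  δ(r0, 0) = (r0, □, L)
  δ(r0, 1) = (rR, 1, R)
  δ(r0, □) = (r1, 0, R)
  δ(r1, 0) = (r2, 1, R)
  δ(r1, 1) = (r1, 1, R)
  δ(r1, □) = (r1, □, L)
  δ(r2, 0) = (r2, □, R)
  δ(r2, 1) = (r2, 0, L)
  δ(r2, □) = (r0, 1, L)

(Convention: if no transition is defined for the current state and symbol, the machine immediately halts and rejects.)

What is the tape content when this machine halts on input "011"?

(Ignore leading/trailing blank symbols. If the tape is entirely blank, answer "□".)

Execution trace:
Initial: [r0]011
Step 1: δ(r0, 0) = (r0, □, L) → [r0]□□11
Step 2: δ(r0, □) = (r1, 0, R) → 0[r1]□11
Step 3: δ(r1, □) = (r1, □, L) → [r1]0□11
Step 4: δ(r1, 0) = (r2, 1, R) → 1[r2]□11
Step 5: δ(r2, □) = (r0, 1, L) → [r0]1111
Step 6: δ(r0, 1) = (rR, 1, R) → 1[rR]111

The machine reaches the reject state rR and halts.

Final tape (ignoring leading/trailing blanks): 1111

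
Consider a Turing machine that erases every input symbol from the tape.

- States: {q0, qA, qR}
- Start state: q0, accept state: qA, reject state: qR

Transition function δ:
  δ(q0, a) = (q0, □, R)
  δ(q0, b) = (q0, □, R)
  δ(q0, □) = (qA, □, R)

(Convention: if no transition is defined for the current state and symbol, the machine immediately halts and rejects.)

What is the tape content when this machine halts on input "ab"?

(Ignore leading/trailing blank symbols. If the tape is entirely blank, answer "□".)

Execution trace:
Initial: [q0]ab
Step 1: δ(q0, a) = (q0, □, R) → □[q0]b
Step 2: δ(q0, b) = (q0, □, R) → □□[q0]□
Step 3: δ(q0, □) = (qA, □, R) → □□□[qA]□

The machine reaches the accept state qA and halts.

Final tape (ignoring leading/trailing blanks): □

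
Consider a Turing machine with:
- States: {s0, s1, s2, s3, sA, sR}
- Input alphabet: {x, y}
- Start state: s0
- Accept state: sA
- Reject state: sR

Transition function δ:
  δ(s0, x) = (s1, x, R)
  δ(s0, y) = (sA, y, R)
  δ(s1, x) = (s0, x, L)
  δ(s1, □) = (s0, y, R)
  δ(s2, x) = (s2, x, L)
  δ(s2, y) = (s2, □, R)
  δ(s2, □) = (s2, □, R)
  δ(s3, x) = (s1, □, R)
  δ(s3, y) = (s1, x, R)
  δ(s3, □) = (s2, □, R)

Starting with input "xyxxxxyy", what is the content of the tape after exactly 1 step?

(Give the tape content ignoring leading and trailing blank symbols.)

Execution trace:
Initial: [s0]xyxxxxyy
Step 1: δ(s0, x) = (s1, x, R) → x[s1]yxxxxyy

No transition is defined for δ(s1, y). By convention the machine halts and rejects.

After 1 step, the tape (ignoring leading/trailing blanks) is: xyxxxxyy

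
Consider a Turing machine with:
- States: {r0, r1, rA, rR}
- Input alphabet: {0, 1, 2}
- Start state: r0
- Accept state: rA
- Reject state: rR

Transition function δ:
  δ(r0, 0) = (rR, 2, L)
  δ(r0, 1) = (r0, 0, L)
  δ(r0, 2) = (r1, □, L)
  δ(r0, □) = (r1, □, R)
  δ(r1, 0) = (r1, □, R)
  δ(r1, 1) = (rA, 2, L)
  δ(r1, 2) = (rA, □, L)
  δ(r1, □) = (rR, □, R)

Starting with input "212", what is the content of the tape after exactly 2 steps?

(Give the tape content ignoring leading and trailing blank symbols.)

Execution trace:
Initial: [r0]212
Step 1: δ(r0, 2) = (r1, □, L) → [r1]□□12
Step 2: δ(r1, □) = (rR, □, R) → □[rR]□12

The machine reaches the reject state rR and halts.

After 2 steps, the tape (ignoring leading/trailing blanks) is: 12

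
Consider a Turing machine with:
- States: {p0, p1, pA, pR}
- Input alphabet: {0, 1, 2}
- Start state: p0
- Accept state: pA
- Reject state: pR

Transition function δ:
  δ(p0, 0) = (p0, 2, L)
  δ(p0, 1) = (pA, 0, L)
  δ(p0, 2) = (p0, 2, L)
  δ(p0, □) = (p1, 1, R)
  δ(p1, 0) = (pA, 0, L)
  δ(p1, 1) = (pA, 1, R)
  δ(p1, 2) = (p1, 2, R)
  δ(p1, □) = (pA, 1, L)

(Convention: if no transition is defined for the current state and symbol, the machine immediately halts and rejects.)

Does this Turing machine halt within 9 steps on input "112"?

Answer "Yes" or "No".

Execution trace:
Initial: [p0]112
Step 1: δ(p0, 1) = (pA, 0, L) → [pA]□012

The machine reaches the accept state pA and halts.
The machine halted after 1 step (within the 9-step bound).

Answer: Yes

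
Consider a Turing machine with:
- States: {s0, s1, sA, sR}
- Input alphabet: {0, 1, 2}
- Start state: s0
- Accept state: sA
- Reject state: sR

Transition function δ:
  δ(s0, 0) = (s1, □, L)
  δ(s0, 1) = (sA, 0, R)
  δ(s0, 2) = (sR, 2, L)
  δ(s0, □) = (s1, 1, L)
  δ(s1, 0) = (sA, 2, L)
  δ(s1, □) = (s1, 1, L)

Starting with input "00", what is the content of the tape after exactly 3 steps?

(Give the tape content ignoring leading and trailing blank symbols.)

Execution trace:
Initial: [s0]00
Step 1: δ(s0, 0) = (s1, □, L) → [s1]□□0
Step 2: δ(s1, □) = (s1, 1, L) → [s1]□1□0
Step 3: δ(s1, □) = (s1, 1, L) → [s1]□11□0

After 3 steps, the tape (ignoring leading/trailing blanks) is: 11□0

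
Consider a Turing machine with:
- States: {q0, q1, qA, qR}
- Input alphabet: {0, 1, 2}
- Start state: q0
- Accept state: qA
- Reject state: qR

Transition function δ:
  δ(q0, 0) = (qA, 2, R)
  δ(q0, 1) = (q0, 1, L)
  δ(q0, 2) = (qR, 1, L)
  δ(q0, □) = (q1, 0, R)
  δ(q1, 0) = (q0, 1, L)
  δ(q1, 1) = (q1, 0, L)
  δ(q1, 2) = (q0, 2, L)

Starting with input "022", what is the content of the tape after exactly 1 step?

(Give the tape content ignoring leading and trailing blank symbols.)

Execution trace:
Initial: [q0]022
Step 1: δ(q0, 0) = (qA, 2, R) → 2[qA]22

The machine reaches the accept state qA and halts.

After 1 step, the tape (ignoring leading/trailing blanks) is: 222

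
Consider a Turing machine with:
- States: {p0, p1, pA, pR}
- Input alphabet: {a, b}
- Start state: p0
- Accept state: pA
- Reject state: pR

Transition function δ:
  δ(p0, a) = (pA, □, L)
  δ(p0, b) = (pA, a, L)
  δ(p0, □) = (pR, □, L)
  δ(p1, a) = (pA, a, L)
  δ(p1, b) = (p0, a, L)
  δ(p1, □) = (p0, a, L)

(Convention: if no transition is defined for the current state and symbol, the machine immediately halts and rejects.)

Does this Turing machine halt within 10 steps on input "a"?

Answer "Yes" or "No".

Execution trace:
Initial: [p0]a
Step 1: δ(p0, a) = (pA, □, L) → [pA]□□

The machine reaches the accept state pA and halts.
The machine halted after 1 step (within the 10-step bound).

Answer: Yes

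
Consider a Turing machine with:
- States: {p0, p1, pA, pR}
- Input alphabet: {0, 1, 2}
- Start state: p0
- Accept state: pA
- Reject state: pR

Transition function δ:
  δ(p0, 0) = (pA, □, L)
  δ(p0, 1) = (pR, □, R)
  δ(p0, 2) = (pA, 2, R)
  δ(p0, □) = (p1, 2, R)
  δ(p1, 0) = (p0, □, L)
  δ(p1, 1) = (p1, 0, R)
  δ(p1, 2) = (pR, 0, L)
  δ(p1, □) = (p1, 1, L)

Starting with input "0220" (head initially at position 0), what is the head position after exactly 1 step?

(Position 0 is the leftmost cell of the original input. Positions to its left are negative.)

Execution trace (head position shown):
Step 0: [p0]0220  (head at position 0)
Step 1: move left → [pA]□□220  (head at position -1)

After 1 step, the head is at position -1.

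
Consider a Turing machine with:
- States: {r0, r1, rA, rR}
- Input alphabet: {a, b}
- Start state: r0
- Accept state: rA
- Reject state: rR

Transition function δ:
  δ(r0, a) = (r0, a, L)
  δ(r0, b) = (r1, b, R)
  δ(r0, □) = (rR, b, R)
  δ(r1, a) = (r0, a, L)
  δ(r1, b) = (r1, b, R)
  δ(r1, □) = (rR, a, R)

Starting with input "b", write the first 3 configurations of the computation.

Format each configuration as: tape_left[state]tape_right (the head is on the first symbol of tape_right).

Transitions applied:
Step 1: δ(r0, b) = (r1, b, R)
Step 2: δ(r1, □) = (rR, a, R)

The first 3 configurations are:
[r0]b ⊢ b[r1]□ ⊢ ba[rR]□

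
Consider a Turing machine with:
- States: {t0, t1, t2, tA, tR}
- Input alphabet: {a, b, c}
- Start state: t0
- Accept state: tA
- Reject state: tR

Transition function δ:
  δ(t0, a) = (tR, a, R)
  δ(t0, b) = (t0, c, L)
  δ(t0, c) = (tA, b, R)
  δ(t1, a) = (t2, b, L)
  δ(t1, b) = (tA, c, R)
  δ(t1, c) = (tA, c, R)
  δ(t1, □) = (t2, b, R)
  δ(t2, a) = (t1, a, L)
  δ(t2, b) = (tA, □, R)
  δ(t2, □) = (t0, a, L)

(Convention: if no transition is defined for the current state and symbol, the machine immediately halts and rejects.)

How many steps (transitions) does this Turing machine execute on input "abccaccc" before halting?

Execution trace:
Initial: [t0]abccaccc
Step 1: δ(t0, a) = (tR, a, R) → a[tR]bccaccc

The machine reaches the reject state tR and halts.

The machine executed 1 step before halting.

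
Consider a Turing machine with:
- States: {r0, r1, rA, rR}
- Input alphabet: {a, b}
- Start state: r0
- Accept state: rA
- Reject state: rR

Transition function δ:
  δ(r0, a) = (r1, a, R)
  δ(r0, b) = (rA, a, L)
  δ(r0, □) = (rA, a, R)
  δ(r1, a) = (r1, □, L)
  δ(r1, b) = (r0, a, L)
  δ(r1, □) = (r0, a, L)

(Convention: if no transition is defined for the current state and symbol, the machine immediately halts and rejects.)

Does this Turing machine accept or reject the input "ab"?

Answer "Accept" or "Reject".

Execution trace:
Initial: [r0]ab
Step 1: δ(r0, a) = (r1, a, R) → a[r1]b
Step 2: δ(r1, b) = (r0, a, L) → [r0]aa
Step 3: δ(r0, a) = (r1, a, R) → a[r1]a
Step 4: δ(r1, a) = (r1, □, L) → [r1]a□
Step 5: δ(r1, a) = (r1, □, L) → [r1]□□□
Step 6: δ(r1, □) = (r0, a, L) → [r0]□a□□
Step 7: δ(r0, □) = (rA, a, R) → a[rA]a□□

The machine reaches the accept state rA and halts.

Answer: Accept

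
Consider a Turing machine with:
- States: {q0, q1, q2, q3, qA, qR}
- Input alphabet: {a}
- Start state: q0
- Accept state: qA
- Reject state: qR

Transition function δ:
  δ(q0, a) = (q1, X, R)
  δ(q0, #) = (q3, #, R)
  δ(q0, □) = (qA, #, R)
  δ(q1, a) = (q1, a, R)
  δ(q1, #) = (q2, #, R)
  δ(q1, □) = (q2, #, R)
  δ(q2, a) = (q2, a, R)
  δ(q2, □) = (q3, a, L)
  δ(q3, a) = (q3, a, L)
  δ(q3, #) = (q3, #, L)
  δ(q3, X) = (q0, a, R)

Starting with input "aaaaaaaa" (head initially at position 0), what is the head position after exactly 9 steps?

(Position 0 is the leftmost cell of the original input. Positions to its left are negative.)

Execution trace (head position shown):
Step 0: [q0]aaaaaaaa  (head at position 0)
Step 1: move right → X[q1]aaaaaaa  (head at position 1)
Step 2: move right → Xa[q1]aaaaaa  (head at position 2)
Step 3: move right → Xaa[q1]aaaaa  (head at position 3)
Step 4: move right → Xaaa[q1]aaaa  (head at position 4)
Step 5: move right → Xaaaa[q1]aaa  (head at position 5)
Step 6: move right → Xaaaaa[q1]aa  (head at position 6)
Step 7: move right → Xaaaaaa[q1]a  (head at position 7)
Step 8: move right → Xaaaaaaa[q1]□  (head at position 8)
Step 9: move right → Xaaaaaaa#[q2]□  (head at position 9)

After 9 steps, the head is at position 9.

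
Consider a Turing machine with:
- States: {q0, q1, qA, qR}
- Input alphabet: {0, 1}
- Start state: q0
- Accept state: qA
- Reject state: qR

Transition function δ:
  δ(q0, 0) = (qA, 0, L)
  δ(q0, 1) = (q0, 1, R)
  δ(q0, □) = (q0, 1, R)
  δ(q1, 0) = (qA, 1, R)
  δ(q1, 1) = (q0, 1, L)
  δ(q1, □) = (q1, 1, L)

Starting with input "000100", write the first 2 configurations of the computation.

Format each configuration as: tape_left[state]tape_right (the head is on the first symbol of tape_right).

Transitions applied:
Step 1: δ(q0, 0) = (qA, 0, L)

The first 2 configurations are:
[q0]000100 ⊢ [qA]□000100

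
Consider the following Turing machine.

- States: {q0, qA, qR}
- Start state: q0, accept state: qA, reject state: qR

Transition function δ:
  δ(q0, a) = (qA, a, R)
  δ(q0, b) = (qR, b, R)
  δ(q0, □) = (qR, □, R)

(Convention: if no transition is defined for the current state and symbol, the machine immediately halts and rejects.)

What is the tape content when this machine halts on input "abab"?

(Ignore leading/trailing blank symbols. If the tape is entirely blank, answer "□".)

Execution trace:
Initial: [q0]abab
Step 1: δ(q0, a) = (qA, a, R) → a[qA]bab

The machine reaches the accept state qA and halts.

Final tape (ignoring leading/trailing blanks): abab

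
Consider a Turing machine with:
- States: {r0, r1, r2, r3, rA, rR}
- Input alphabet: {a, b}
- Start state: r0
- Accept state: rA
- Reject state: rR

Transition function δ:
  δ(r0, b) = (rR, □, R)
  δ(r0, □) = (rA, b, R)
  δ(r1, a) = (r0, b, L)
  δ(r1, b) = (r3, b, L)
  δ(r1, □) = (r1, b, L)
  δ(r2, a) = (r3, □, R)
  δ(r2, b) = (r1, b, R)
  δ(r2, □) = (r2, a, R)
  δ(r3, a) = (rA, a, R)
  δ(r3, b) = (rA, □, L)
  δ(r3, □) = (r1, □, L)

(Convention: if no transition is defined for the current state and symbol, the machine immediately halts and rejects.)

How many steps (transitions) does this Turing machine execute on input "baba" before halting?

Execution trace:
Initial: [r0]baba
Step 1: δ(r0, b) = (rR, □, R) → □[rR]aba

The machine reaches the reject state rR and halts.

The machine executed 1 step before halting.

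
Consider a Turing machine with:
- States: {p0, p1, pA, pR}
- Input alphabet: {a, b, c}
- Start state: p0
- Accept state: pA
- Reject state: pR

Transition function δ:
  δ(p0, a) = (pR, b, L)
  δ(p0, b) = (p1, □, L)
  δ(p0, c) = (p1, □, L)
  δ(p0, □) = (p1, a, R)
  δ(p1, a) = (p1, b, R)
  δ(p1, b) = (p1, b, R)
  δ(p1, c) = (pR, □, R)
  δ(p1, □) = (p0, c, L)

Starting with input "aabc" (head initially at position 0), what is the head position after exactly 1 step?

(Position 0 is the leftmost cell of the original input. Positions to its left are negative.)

Execution trace (head position shown):
Step 0: [p0]aabc  (head at position 0)
Step 1: move left → [pR]□babc  (head at position -1)

After 1 step, the head is at position -1.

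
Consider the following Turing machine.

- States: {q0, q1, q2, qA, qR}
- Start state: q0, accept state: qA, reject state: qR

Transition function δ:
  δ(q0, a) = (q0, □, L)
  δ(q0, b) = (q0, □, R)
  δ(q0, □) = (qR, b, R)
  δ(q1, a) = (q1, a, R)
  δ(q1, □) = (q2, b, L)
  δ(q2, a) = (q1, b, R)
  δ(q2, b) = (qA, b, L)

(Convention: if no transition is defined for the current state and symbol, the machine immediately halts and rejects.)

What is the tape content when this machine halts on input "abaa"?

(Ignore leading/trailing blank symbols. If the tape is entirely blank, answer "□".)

Execution trace:
Initial: [q0]abaa
Step 1: δ(q0, a) = (q0, □, L) → [q0]□□baa
Step 2: δ(q0, □) = (qR, b, R) → b[qR]□baa

The machine reaches the reject state qR and halts.

Final tape (ignoring leading/trailing blanks): b□baa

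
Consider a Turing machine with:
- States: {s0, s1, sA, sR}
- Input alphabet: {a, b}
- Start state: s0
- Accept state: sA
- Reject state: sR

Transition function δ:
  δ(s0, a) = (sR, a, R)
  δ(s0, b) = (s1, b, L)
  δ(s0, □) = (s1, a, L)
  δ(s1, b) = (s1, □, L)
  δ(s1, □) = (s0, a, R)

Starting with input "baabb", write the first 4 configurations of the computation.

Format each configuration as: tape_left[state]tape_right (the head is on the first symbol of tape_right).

Transitions applied:
Step 1: δ(s0, b) = (s1, b, L)
Step 2: δ(s1, □) = (s0, a, R)
Step 3: δ(s0, b) = (s1, b, L)

The first 4 configurations are:
[s0]baabb ⊢ [s1]□baabb ⊢ a[s0]baabb ⊢ [s1]abaabb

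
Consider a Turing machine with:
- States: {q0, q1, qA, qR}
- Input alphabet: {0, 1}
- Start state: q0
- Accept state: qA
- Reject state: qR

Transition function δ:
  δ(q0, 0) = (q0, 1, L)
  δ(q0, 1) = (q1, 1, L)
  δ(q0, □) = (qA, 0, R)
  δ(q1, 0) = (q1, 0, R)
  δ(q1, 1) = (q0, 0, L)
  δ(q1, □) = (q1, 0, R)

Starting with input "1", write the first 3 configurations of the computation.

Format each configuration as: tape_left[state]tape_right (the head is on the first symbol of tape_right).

Transitions applied:
Step 1: δ(q0, 1) = (q1, 1, L)
Step 2: δ(q1, □) = (q1, 0, R)

The first 3 configurations are:
[q0]1 ⊢ [q1]□1 ⊢ 0[q1]1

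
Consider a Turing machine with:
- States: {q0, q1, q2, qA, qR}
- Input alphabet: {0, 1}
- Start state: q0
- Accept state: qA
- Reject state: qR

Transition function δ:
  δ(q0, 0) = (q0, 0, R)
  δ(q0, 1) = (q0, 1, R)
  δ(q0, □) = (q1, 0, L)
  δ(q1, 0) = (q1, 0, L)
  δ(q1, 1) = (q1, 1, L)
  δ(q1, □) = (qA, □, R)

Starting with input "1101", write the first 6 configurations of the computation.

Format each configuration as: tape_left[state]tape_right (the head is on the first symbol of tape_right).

Transitions applied:
Step 1: δ(q0, 1) = (q0, 1, R)
Step 2: δ(q0, 1) = (q0, 1, R)
Step 3: δ(q0, 0) = (q0, 0, R)
Step 4: δ(q0, 1) = (q0, 1, R)
Step 5: δ(q0, □) = (q1, 0, L)

The first 6 configurations are:
[q0]1101 ⊢ 1[q0]101 ⊢ 11[q0]01 ⊢ 110[q0]1 ⊢ 1101[q0]□ ⊢ 110[q1]10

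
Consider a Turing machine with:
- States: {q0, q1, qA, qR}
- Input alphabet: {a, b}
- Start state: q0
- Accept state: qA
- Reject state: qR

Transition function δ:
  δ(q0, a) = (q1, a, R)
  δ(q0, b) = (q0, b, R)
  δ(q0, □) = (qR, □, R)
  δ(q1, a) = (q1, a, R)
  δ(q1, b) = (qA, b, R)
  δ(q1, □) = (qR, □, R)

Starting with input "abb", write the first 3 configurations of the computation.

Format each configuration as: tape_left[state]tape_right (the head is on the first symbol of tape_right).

Transitions applied:
Step 1: δ(q0, a) = (q1, a, R)
Step 2: δ(q1, b) = (qA, b, R)

The first 3 configurations are:
[q0]abb ⊢ a[q1]bb ⊢ ab[qA]b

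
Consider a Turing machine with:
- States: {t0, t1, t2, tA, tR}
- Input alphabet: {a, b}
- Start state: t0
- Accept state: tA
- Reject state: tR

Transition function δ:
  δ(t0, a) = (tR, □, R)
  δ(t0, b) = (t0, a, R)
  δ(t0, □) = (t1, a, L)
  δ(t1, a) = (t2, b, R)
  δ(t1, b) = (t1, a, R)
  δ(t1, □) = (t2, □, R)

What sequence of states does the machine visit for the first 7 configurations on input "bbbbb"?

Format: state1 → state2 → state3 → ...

Execution trace:
Initial: [t0]bbbbb
Step 1: δ(t0, b) = (t0, a, R) → a[t0]bbbb
Step 2: δ(t0, b) = (t0, a, R) → aa[t0]bbb
Step 3: δ(t0, b) = (t0, a, R) → aaa[t0]bb
Step 4: δ(t0, b) = (t0, a, R) → aaaa[t0]b
Step 5: δ(t0, b) = (t0, a, R) → aaaaa[t0]□
Step 6: δ(t0, □) = (t1, a, L) → aaaa[t1]aa

State sequence: t0 → t0 → t0 → t0 → t0 → t0 → t1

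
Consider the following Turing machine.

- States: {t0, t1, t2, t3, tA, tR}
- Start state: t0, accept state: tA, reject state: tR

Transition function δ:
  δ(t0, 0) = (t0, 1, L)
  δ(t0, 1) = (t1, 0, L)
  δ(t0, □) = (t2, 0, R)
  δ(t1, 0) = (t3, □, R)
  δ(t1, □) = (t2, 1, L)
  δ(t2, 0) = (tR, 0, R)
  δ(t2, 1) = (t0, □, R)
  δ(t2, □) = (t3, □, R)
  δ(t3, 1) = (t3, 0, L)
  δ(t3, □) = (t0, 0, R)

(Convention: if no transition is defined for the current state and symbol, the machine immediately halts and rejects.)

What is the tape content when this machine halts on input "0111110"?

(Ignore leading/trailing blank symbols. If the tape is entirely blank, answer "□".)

Execution trace:
Initial: [t0]0111110
Step 1: δ(t0, 0) = (t0, 1, L) → [t0]□1111110
Step 2: δ(t0, □) = (t2, 0, R) → 0[t2]1111110
Step 3: δ(t2, 1) = (t0, □, R) → 0□[t0]111110
Step 4: δ(t0, 1) = (t1, 0, L) → 0[t1]□011110
Step 5: δ(t1, □) = (t2, 1, L) → [t2]01011110
Step 6: δ(t2, 0) = (tR, 0, R) → 0[tR]1011110

The machine reaches the reject state tR and halts.

Final tape (ignoring leading/trailing blanks): 01011110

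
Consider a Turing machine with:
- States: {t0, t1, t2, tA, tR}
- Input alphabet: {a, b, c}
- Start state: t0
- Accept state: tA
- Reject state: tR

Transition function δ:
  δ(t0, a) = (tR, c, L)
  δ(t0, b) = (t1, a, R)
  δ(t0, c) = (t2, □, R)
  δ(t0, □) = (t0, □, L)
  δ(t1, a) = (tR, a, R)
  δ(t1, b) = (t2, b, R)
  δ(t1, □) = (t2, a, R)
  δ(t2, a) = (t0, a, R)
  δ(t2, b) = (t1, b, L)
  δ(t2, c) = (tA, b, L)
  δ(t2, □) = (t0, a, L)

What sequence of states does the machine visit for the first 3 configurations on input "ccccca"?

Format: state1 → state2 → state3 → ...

Execution trace:
Initial: [t0]ccccca
Step 1: δ(t0, c) = (t2, □, R) → □[t2]cccca
Step 2: δ(t2, c) = (tA, b, L) → [tA]□bccca

The machine reaches the accept state tA and halts.

State sequence: t0 → t2 → tA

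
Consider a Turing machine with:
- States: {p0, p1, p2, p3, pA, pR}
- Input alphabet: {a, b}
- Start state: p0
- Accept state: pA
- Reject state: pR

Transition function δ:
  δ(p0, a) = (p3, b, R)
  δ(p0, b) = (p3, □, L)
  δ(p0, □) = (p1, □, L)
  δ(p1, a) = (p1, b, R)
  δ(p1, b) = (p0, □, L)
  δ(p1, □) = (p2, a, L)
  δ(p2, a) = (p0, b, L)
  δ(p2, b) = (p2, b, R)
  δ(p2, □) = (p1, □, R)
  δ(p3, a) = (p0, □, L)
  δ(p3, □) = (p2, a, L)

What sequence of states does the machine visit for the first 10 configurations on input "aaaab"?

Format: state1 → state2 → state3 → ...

Execution trace:
Initial: [p0]aaaab
Step 1: δ(p0, a) = (p3, b, R) → b[p3]aaab
Step 2: δ(p3, a) = (p0, □, L) → [p0]b□aab
Step 3: δ(p0, b) = (p3, □, L) → [p3]□□□aab
Step 4: δ(p3, □) = (p2, a, L) → [p2]□a□□aab
Step 5: δ(p2, □) = (p1, □, R) → □[p1]a□□aab
Step 6: δ(p1, a) = (p1, b, R) → □b[p1]□□aab
Step 7: δ(p1, □) = (p2, a, L) → □[p2]ba□aab
Step 8: δ(p2, b) = (p2, b, R) → □b[p2]a□aab
Step 9: δ(p2, a) = (p0, b, L) → □[p0]bb□aab

State sequence: p0 → p3 → p0 → p3 → p2 → p1 → p1 → p2 → p2 → p0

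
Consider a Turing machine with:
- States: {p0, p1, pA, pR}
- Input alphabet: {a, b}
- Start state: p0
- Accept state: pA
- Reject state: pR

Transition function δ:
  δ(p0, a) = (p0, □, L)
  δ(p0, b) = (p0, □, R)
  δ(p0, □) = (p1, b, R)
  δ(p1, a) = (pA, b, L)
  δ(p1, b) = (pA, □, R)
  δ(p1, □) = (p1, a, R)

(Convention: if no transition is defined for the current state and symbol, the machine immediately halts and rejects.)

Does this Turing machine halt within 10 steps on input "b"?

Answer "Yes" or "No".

Execution trace:
Initial: [p0]b
Step 1: δ(p0, b) = (p0, □, R) → □[p0]□
Step 2: δ(p0, □) = (p1, b, R) → □b[p1]□
Step 3: δ(p1, □) = (p1, a, R) → □ba[p1]□
Step 4: δ(p1, □) = (p1, a, R) → □baa[p1]□
Step 5: δ(p1, □) = (p1, a, R) → □baaa[p1]□
Step 6: δ(p1, □) = (p1, a, R) → □baaaa[p1]□
Step 7: δ(p1, □) = (p1, a, R) → □baaaaa[p1]□
Step 8: δ(p1, □) = (p1, a, R) → □baaaaaa[p1]□
Step 9: δ(p1, □) = (p1, a, R) → □baaaaaaa[p1]□
Step 10: δ(p1, □) = (p1, a, R) → □baaaaaaaa[p1]□

The machine has not reached a halting state after 10 steps.
The machine did not halt within the 10-step bound.

Answer: No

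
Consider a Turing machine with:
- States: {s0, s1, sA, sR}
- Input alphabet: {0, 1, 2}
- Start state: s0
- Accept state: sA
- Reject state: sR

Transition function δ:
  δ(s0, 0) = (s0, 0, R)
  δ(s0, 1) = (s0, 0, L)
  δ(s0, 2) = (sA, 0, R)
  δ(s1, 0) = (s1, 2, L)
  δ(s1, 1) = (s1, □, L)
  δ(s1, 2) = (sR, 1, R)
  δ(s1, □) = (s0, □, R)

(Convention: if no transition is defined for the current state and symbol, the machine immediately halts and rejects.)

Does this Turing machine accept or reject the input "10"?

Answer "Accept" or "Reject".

Execution trace:
Initial: [s0]10
Step 1: δ(s0, 1) = (s0, 0, L) → [s0]□00

No transition is defined for δ(s0, □). By convention the machine halts and rejects.

Answer: Reject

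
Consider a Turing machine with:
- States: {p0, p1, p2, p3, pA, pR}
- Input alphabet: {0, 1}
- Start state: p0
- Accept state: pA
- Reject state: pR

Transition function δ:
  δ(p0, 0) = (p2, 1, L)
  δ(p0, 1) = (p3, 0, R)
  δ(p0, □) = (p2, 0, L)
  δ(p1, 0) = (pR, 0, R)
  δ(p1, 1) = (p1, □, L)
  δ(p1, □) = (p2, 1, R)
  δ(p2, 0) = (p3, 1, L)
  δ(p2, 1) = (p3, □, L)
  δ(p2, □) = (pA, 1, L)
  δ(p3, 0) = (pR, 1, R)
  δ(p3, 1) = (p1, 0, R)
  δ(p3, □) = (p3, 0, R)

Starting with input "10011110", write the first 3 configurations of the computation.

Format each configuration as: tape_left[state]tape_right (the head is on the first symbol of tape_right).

Transitions applied:
Step 1: δ(p0, 1) = (p3, 0, R)
Step 2: δ(p3, 0) = (pR, 1, R)

The first 3 configurations are:
[p0]10011110 ⊢ 0[p3]0011110 ⊢ 01[pR]011110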